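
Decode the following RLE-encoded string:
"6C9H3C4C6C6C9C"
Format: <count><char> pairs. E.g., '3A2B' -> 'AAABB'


Expanding each <count><char> pair:
  6C -> 'CCCCCC'
  9H -> 'HHHHHHHHH'
  3C -> 'CCC'
  4C -> 'CCCC'
  6C -> 'CCCCCC'
  6C -> 'CCCCCC'
  9C -> 'CCCCCCCCC'

Decoded = CCCCCCHHHHHHHHHCCCCCCCCCCCCCCCCCCCCCCCCCCCC


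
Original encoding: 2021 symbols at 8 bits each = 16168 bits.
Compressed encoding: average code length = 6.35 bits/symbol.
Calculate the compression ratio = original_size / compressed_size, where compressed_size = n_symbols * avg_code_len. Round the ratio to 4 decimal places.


original_size = n_symbols * orig_bits = 2021 * 8 = 16168 bits
compressed_size = n_symbols * avg_code_len = 2021 * 6.35 = 12833.35 bits
ratio = original_size / compressed_size = 16168 / 12833.35 = 1.2598

Compression ratio = 1.2598


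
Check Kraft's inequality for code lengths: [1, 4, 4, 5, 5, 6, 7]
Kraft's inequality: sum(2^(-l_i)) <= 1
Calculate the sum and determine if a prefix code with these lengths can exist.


Sum = 2^(-1) + 2^(-4) + 2^(-4) + 2^(-5) + 2^(-5) + 2^(-6) + 2^(-7)
    = 0.5 + 0.0625 + 0.0625 + 0.03125 + 0.03125 + 0.015625 + 0.0078125
    = 91/128 = 0.7109375
Since 0.7109375 <= 1, Kraft's inequality IS satisfied.
A prefix code with these lengths CAN exist.

Kraft sum = 0.7109375. Satisfied.


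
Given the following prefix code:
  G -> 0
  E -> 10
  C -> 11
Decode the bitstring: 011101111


Decoding step by step:
Bits 0 -> G
Bits 11 -> C
Bits 10 -> E
Bits 11 -> C
Bits 11 -> C


Decoded message: GCECC


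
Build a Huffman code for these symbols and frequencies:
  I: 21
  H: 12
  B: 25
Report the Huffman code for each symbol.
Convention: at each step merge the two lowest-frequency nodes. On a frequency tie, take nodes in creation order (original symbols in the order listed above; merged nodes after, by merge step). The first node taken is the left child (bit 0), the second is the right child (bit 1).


Huffman tree construction:
Step 1: Merge H(12) + I(21) = 33
Step 2: Merge B(25) + (H+I)(33) = 58
Read each symbol's code off the tree from the root (left child = 0, right child = 1).

Codes:
  I: 11 (length 2)
  H: 10 (length 2)
  B: 0 (length 1)
Average code length: 91/58 = 1.5690 bits/symbol


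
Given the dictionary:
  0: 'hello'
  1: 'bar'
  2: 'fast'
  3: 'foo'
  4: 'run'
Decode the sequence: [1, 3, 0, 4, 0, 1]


Look up each index in the dictionary:
  1 -> 'bar'
  3 -> 'foo'
  0 -> 'hello'
  4 -> 'run'
  0 -> 'hello'
  1 -> 'bar'

Decoded: "bar foo hello run hello bar"


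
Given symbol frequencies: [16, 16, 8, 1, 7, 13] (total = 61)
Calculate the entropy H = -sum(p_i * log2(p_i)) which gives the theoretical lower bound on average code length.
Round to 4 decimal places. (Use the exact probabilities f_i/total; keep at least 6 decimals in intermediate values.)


Per-symbol terms -p_i * log2(p_i) with p_i = f_i/61:
  p = 16/61 = 0.262295: log2(p) = -1.930737, -p*log2(p) = 0.506423
  p = 16/61 = 0.262295: log2(p) = -1.930737, -p*log2(p) = 0.506423
  p = 8/61 = 0.131148: log2(p) = -2.930737, -p*log2(p) = 0.384359
  p = 1/61 = 0.016393: log2(p) = -5.930737, -p*log2(p) = 0.097225
  p = 7/61 = 0.114754: log2(p) = -3.123382, -p*log2(p) = 0.358421
  p = 13/61 = 0.213115: log2(p) = -2.230298, -p*log2(p) = 0.475309
H = 0.506423 + 0.506423 + 0.384359 + 0.097225 + 0.358421 + 0.475309 = 2.328160

H = 2.3282 bits/symbol


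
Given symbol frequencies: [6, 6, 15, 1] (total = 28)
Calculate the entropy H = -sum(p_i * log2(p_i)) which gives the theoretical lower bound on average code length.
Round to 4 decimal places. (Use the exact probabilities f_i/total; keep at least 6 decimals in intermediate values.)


Per-symbol terms -p_i * log2(p_i) with p_i = f_i/28:
  p = 6/28 = 0.214286: log2(p) = -2.222392, -p*log2(p) = 0.476227
  p = 6/28 = 0.214286: log2(p) = -2.222392, -p*log2(p) = 0.476227
  p = 15/28 = 0.535714: log2(p) = -0.900464, -p*log2(p) = 0.482392
  p = 1/28 = 0.035714: log2(p) = -4.807355, -p*log2(p) = 0.171691
H = 0.476227 + 0.476227 + 0.482392 + 0.171691 = 1.606537

H = 1.6065 bits/symbol


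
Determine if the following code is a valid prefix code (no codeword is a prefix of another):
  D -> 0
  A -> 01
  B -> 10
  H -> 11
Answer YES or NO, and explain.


Checking each pair (does one codeword prefix another?):
  D='0' vs A='01': prefix -- VIOLATION

NO -- this is NOT a valid prefix code. D (0) is a prefix of A (01).


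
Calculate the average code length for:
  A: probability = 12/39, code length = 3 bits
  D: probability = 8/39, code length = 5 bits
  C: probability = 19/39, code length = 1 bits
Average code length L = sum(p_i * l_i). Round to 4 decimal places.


Weighted contributions p_i * l_i:
  A: (12/39) * 3 = 36/39
  D: (8/39) * 5 = 40/39
  C: (19/39) * 1 = 19/39
Sum = (36 + 40 + 19)/39 = 95/39

L = 95/39 = 2.4359 bits/symbol


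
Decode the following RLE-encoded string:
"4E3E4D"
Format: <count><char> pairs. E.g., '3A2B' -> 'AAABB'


Expanding each <count><char> pair:
  4E -> 'EEEE'
  3E -> 'EEE'
  4D -> 'DDDD'

Decoded = EEEEEEEDDDD


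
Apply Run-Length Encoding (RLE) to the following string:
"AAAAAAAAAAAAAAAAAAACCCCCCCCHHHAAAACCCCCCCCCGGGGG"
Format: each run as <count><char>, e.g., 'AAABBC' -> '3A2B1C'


Scanning runs left to right:
  i=0: run of 'A' x 19 -> '19A'
  i=19: run of 'C' x 8 -> '8C'
  i=27: run of 'H' x 3 -> '3H'
  i=30: run of 'A' x 4 -> '4A'
  i=34: run of 'C' x 9 -> '9C'
  i=43: run of 'G' x 5 -> '5G'

RLE = 19A8C3H4A9C5G


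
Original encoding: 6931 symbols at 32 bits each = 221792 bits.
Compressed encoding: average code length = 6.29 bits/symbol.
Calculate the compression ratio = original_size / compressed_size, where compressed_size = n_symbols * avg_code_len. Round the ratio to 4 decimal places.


original_size = n_symbols * orig_bits = 6931 * 32 = 221792 bits
compressed_size = n_symbols * avg_code_len = 6931 * 6.29 = 43595.99 bits
ratio = original_size / compressed_size = 221792 / 43595.99 = 5.0874

Compression ratio = 5.0874


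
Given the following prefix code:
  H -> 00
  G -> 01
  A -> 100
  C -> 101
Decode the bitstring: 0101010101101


Decoding step by step:
Bits 01 -> G
Bits 01 -> G
Bits 01 -> G
Bits 01 -> G
Bits 01 -> G
Bits 101 -> C


Decoded message: GGGGGC


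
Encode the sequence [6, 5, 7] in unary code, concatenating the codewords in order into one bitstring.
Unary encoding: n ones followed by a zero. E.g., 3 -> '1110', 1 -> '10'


Encode each number as n ones followed by a terminating 0:
  6 -> 1111110 (7 bits)
  5 -> 111110 (6 bits)
  7 -> 11111110 (8 bits)
Total length = 7 + 6 + 8 = 21 bits.

Unary([6, 5, 7]) = 111111011111011111110 (21 bits)


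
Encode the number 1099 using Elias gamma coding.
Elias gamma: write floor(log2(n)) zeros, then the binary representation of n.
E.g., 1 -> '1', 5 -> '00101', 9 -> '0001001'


num_bits = floor(log2(1099)) + 1 = 11
leading_zeros = num_bits - 1 = 10
binary(1099) = 10001001011

Elias gamma(1099) = '0000000000' + '10001001011' = 000000000010001001011 (21 bits)


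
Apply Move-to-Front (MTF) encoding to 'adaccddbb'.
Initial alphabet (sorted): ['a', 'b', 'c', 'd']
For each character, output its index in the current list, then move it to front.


MTF encoding:
'a': index 0 in ['a', 'b', 'c', 'd'] -> ['a', 'b', 'c', 'd']
'd': index 3 in ['a', 'b', 'c', 'd'] -> ['d', 'a', 'b', 'c']
'a': index 1 in ['d', 'a', 'b', 'c'] -> ['a', 'd', 'b', 'c']
'c': index 3 in ['a', 'd', 'b', 'c'] -> ['c', 'a', 'd', 'b']
'c': index 0 in ['c', 'a', 'd', 'b'] -> ['c', 'a', 'd', 'b']
'd': index 2 in ['c', 'a', 'd', 'b'] -> ['d', 'c', 'a', 'b']
'd': index 0 in ['d', 'c', 'a', 'b'] -> ['d', 'c', 'a', 'b']
'b': index 3 in ['d', 'c', 'a', 'b'] -> ['b', 'd', 'c', 'a']
'b': index 0 in ['b', 'd', 'c', 'a'] -> ['b', 'd', 'c', 'a']


Output: [0, 3, 1, 3, 0, 2, 0, 3, 0]


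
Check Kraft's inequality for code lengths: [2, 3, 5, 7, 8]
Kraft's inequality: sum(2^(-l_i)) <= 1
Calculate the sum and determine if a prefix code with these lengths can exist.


Sum = 2^(-2) + 2^(-3) + 2^(-5) + 2^(-7) + 2^(-8)
    = 0.25 + 0.125 + 0.03125 + 0.0078125 + 0.00390625
    = 107/256 = 0.41796875
Since 0.41796875 <= 1, Kraft's inequality IS satisfied.
A prefix code with these lengths CAN exist.

Kraft sum = 0.41796875. Satisfied.


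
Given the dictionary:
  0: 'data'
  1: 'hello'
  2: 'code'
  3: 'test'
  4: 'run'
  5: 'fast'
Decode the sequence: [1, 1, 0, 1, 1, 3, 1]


Look up each index in the dictionary:
  1 -> 'hello'
  1 -> 'hello'
  0 -> 'data'
  1 -> 'hello'
  1 -> 'hello'
  3 -> 'test'
  1 -> 'hello'

Decoded: "hello hello data hello hello test hello"


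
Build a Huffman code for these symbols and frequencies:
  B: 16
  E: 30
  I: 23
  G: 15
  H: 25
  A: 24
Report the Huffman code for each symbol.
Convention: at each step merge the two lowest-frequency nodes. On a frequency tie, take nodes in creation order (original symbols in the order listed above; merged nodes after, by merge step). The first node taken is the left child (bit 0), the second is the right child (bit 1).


Huffman tree construction:
Step 1: Merge G(15) + B(16) = 31
Step 2: Merge I(23) + A(24) = 47
Step 3: Merge H(25) + E(30) = 55
Step 4: Merge (G+B)(31) + (I+A)(47) = 78
Step 5: Merge (H+E)(55) + ((G+B)+(I+A))(78) = 133
Read each symbol's code off the tree from the root (left child = 0, right child = 1).

Codes:
  B: 101 (length 3)
  E: 01 (length 2)
  I: 110 (length 3)
  G: 100 (length 3)
  H: 00 (length 2)
  A: 111 (length 3)
Average code length: 344/133 = 2.5865 bits/symbol


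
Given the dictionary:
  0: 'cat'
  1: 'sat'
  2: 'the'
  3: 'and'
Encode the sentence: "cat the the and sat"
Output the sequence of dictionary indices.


Look up each word in the dictionary:
  'cat' -> 0
  'the' -> 2
  'the' -> 2
  'and' -> 3
  'sat' -> 1

Encoded: [0, 2, 2, 3, 1]


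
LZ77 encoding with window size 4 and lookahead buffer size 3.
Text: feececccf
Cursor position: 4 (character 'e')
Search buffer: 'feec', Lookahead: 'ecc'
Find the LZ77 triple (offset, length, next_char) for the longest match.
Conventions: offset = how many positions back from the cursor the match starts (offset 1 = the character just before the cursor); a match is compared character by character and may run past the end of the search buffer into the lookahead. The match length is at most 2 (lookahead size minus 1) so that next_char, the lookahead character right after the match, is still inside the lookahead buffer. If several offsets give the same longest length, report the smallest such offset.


Try each offset into the search buffer:
  offset=1 (pos 3, char 'c'): match length 0
  offset=2 (pos 2, char 'e'): match length 2
  offset=3 (pos 1, char 'e'): match length 1
  offset=4 (pos 0, char 'f'): match length 0
Longest match has length 2 at offset 2.
next_char = character at position 4 + 2 = 6 -> 'c'

Best match: offset=2, length=2 (matching 'ec' starting at position 2)
LZ77 triple: (2, 2, 'c')


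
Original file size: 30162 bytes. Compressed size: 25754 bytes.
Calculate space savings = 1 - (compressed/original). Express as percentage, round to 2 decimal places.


ratio = compressed/original = 25754/30162 = 0.853856
savings = 1 - ratio = 1 - 0.853856 = 0.146144
as a percentage: 0.146144 * 100 = 14.61%

Space savings = 1 - 25754/30162 = 14.61%


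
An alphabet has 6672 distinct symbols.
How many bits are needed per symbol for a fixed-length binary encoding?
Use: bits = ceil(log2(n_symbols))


log2(6672) = 12.7039
Bracket: 2^12 = 4096 < 6672 <= 2^13 = 8192
So ceil(log2(6672)) = 13

bits = ceil(log2(6672)) = ceil(12.7039) = 13 bits


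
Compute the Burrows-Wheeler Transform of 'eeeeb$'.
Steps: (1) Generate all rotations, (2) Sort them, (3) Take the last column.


Rotations (sorted):
  0: $eeeeb -> last char: b
  1: b$eeee -> last char: e
  2: eb$eee -> last char: e
  3: eeb$ee -> last char: e
  4: eeeb$e -> last char: e
  5: eeeeb$ -> last char: $


BWT = beeee$


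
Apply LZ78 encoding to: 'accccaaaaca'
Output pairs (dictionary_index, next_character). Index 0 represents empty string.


LZ78 encoding steps:
Dictionary: {0: ''}
Step 1: w='' (idx 0), next='a' -> output (0, 'a'), add 'a' as idx 1
Step 2: w='' (idx 0), next='c' -> output (0, 'c'), add 'c' as idx 2
Step 3: w='c' (idx 2), next='c' -> output (2, 'c'), add 'cc' as idx 3
Step 4: w='c' (idx 2), next='a' -> output (2, 'a'), add 'ca' as idx 4
Step 5: w='a' (idx 1), next='a' -> output (1, 'a'), add 'aa' as idx 5
Step 6: w='a' (idx 1), next='c' -> output (1, 'c'), add 'ac' as idx 6
Step 7: w='a' (idx 1), end of input -> output (1, '')


Encoded: [(0, 'a'), (0, 'c'), (2, 'c'), (2, 'a'), (1, 'a'), (1, 'c'), (1, '')]


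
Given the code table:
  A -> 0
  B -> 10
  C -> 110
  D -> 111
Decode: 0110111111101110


Decoding:
0 -> A
110 -> C
111 -> D
111 -> D
10 -> B
111 -> D
0 -> A


Result: ACDDBDA


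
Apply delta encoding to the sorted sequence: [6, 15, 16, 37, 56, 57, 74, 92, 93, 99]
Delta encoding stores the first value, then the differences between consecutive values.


First value: 6
Deltas:
  15 - 6 = 9
  16 - 15 = 1
  37 - 16 = 21
  56 - 37 = 19
  57 - 56 = 1
  74 - 57 = 17
  92 - 74 = 18
  93 - 92 = 1
  99 - 93 = 6


Delta encoded: [6, 9, 1, 21, 19, 1, 17, 18, 1, 6]


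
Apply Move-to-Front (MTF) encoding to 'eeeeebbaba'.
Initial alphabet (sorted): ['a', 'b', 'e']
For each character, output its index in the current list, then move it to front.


MTF encoding:
'e': index 2 in ['a', 'b', 'e'] -> ['e', 'a', 'b']
'e': index 0 in ['e', 'a', 'b'] -> ['e', 'a', 'b']
'e': index 0 in ['e', 'a', 'b'] -> ['e', 'a', 'b']
'e': index 0 in ['e', 'a', 'b'] -> ['e', 'a', 'b']
'e': index 0 in ['e', 'a', 'b'] -> ['e', 'a', 'b']
'b': index 2 in ['e', 'a', 'b'] -> ['b', 'e', 'a']
'b': index 0 in ['b', 'e', 'a'] -> ['b', 'e', 'a']
'a': index 2 in ['b', 'e', 'a'] -> ['a', 'b', 'e']
'b': index 1 in ['a', 'b', 'e'] -> ['b', 'a', 'e']
'a': index 1 in ['b', 'a', 'e'] -> ['a', 'b', 'e']


Output: [2, 0, 0, 0, 0, 2, 0, 2, 1, 1]


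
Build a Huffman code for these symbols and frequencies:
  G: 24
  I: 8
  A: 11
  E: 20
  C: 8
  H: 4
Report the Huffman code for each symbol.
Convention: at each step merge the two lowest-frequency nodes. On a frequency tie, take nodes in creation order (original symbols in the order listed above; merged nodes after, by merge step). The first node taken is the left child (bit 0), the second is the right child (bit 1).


Huffman tree construction:
Step 1: Merge H(4) + I(8) = 12
Step 2: Merge C(8) + A(11) = 19
Step 3: Merge (H+I)(12) + (C+A)(19) = 31
Step 4: Merge E(20) + G(24) = 44
Step 5: Merge ((H+I)+(C+A))(31) + (E+G)(44) = 75
Read each symbol's code off the tree from the root (left child = 0, right child = 1).

Codes:
  G: 11 (length 2)
  I: 001 (length 3)
  A: 011 (length 3)
  E: 10 (length 2)
  C: 010 (length 3)
  H: 000 (length 3)
Average code length: 181/75 = 2.4133 bits/symbol


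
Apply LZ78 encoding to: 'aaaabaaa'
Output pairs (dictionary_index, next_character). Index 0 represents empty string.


LZ78 encoding steps:
Dictionary: {0: ''}
Step 1: w='' (idx 0), next='a' -> output (0, 'a'), add 'a' as idx 1
Step 2: w='a' (idx 1), next='a' -> output (1, 'a'), add 'aa' as idx 2
Step 3: w='a' (idx 1), next='b' -> output (1, 'b'), add 'ab' as idx 3
Step 4: w='aa' (idx 2), next='a' -> output (2, 'a'), add 'aaa' as idx 4


Encoded: [(0, 'a'), (1, 'a'), (1, 'b'), (2, 'a')]


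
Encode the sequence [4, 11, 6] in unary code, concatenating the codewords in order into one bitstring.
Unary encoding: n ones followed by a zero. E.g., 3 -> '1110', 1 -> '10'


Encode each number as n ones followed by a terminating 0:
  4 -> 11110 (5 bits)
  11 -> 111111111110 (12 bits)
  6 -> 1111110 (7 bits)
Total length = 5 + 12 + 7 = 24 bits.

Unary([4, 11, 6]) = 111101111111111101111110 (24 bits)


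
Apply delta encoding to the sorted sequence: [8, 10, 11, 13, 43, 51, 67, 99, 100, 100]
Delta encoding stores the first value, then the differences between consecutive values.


First value: 8
Deltas:
  10 - 8 = 2
  11 - 10 = 1
  13 - 11 = 2
  43 - 13 = 30
  51 - 43 = 8
  67 - 51 = 16
  99 - 67 = 32
  100 - 99 = 1
  100 - 100 = 0


Delta encoded: [8, 2, 1, 2, 30, 8, 16, 32, 1, 0]


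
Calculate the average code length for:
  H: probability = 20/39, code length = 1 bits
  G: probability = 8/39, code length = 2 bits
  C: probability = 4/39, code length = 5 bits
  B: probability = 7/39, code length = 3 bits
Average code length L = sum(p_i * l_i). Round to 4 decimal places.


Weighted contributions p_i * l_i:
  H: (20/39) * 1 = 20/39
  G: (8/39) * 2 = 16/39
  C: (4/39) * 5 = 20/39
  B: (7/39) * 3 = 21/39
Sum = (20 + 16 + 20 + 21)/39 = 77/39

L = 77/39 = 1.9744 bits/symbol


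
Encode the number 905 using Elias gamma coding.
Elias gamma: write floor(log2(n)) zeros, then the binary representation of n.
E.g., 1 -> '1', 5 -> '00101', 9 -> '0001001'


num_bits = floor(log2(905)) + 1 = 10
leading_zeros = num_bits - 1 = 9
binary(905) = 1110001001

Elias gamma(905) = '000000000' + '1110001001' = 0000000001110001001 (19 bits)


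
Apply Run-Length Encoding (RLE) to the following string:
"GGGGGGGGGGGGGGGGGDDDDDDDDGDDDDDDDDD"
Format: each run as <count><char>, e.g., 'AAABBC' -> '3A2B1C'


Scanning runs left to right:
  i=0: run of 'G' x 17 -> '17G'
  i=17: run of 'D' x 8 -> '8D'
  i=25: run of 'G' x 1 -> '1G'
  i=26: run of 'D' x 9 -> '9D'

RLE = 17G8D1G9D


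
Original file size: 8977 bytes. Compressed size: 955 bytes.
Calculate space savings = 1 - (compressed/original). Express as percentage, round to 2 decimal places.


ratio = compressed/original = 955/8977 = 0.106383
savings = 1 - ratio = 1 - 0.106383 = 0.893617
as a percentage: 0.893617 * 100 = 89.36%

Space savings = 1 - 955/8977 = 89.36%


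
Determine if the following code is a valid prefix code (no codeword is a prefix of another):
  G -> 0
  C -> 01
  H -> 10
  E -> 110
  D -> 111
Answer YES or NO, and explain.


Checking each pair (does one codeword prefix another?):
  G='0' vs C='01': prefix -- VIOLATION

NO -- this is NOT a valid prefix code. G (0) is a prefix of C (01).


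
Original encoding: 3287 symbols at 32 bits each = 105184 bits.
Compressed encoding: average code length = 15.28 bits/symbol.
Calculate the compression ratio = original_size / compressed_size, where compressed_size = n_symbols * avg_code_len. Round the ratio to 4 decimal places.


original_size = n_symbols * orig_bits = 3287 * 32 = 105184 bits
compressed_size = n_symbols * avg_code_len = 3287 * 15.28 = 50225.36 bits
ratio = original_size / compressed_size = 105184 / 50225.36 = 2.0942

Compression ratio = 2.0942


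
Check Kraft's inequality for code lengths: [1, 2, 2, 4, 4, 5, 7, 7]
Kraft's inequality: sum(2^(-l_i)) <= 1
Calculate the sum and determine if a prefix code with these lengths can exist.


Sum = 2^(-1) + 2^(-2) + 2^(-2) + 2^(-4) + 2^(-4) + 2^(-5) + 2^(-7) + 2^(-7)
    = 0.5 + 0.25 + 0.25 + 0.0625 + 0.0625 + 0.03125 + 0.0078125 + 0.0078125
    = 150/128 = 1.171875
Since 1.171875 > 1, Kraft's inequality is NOT satisfied.
A prefix code with these lengths CANNOT exist.

Kraft sum = 1.171875. Not satisfied.


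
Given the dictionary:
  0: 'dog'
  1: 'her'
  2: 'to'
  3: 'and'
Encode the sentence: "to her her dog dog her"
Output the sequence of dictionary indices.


Look up each word in the dictionary:
  'to' -> 2
  'her' -> 1
  'her' -> 1
  'dog' -> 0
  'dog' -> 0
  'her' -> 1

Encoded: [2, 1, 1, 0, 0, 1]


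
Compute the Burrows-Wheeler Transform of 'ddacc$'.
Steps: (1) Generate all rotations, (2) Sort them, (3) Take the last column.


Rotations (sorted):
  0: $ddacc -> last char: c
  1: acc$dd -> last char: d
  2: c$ddac -> last char: c
  3: cc$dda -> last char: a
  4: dacc$d -> last char: d
  5: ddacc$ -> last char: $


BWT = cdcad$


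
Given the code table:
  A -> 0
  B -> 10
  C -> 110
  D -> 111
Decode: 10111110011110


Decoding:
10 -> B
111 -> D
110 -> C
0 -> A
111 -> D
10 -> B


Result: BDCADB


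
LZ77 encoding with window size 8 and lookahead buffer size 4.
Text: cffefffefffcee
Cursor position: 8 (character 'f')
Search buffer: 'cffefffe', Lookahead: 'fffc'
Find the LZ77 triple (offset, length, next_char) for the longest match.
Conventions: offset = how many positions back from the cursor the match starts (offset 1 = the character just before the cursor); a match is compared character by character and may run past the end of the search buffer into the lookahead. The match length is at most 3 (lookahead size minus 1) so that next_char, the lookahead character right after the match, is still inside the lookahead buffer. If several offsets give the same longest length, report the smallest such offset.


Try each offset into the search buffer:
  offset=1 (pos 7, char 'e'): match length 0
  offset=2 (pos 6, char 'f'): match length 1
  offset=3 (pos 5, char 'f'): match length 2
  offset=4 (pos 4, char 'f'): match length 3
  offset=5 (pos 3, char 'e'): match length 0
  offset=6 (pos 2, char 'f'): match length 1
  offset=7 (pos 1, char 'f'): match length 2
  offset=8 (pos 0, char 'c'): match length 0
Longest match has length 3 at offset 4.
next_char = character at position 8 + 3 = 11 -> 'c'

Best match: offset=4, length=3 (matching 'fff' starting at position 4)
LZ77 triple: (4, 3, 'c')


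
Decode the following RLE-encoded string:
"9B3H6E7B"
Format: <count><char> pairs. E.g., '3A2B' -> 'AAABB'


Expanding each <count><char> pair:
  9B -> 'BBBBBBBBB'
  3H -> 'HHH'
  6E -> 'EEEEEE'
  7B -> 'BBBBBBB'

Decoded = BBBBBBBBBHHHEEEEEEBBBBBBB


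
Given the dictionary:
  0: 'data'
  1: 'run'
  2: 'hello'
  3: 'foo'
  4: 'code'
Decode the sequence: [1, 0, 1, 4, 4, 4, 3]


Look up each index in the dictionary:
  1 -> 'run'
  0 -> 'data'
  1 -> 'run'
  4 -> 'code'
  4 -> 'code'
  4 -> 'code'
  3 -> 'foo'

Decoded: "run data run code code code foo"


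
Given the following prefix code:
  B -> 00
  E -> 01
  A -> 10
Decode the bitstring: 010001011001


Decoding step by step:
Bits 01 -> E
Bits 00 -> B
Bits 01 -> E
Bits 01 -> E
Bits 10 -> A
Bits 01 -> E


Decoded message: EBEEAE


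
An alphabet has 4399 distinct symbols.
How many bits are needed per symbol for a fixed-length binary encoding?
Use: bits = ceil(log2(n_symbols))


log2(4399) = 12.103
Bracket: 2^12 = 4096 < 4399 <= 2^13 = 8192
So ceil(log2(4399)) = 13

bits = ceil(log2(4399)) = ceil(12.103) = 13 bits


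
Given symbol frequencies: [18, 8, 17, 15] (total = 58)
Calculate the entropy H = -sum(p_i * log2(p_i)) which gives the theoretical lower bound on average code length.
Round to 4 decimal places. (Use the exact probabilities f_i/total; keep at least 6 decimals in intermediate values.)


Per-symbol terms -p_i * log2(p_i) with p_i = f_i/58:
  p = 18/58 = 0.310345: log2(p) = -1.688056, -p*log2(p) = 0.523879
  p = 8/58 = 0.137931: log2(p) = -2.857981, -p*log2(p) = 0.394204
  p = 17/58 = 0.293103: log2(p) = -1.770518, -p*log2(p) = 0.518945
  p = 15/58 = 0.258621: log2(p) = -1.951090, -p*log2(p) = 0.504592
H = 0.523879 + 0.394204 + 0.518945 + 0.504592 = 1.941620

H = 1.9416 bits/symbol


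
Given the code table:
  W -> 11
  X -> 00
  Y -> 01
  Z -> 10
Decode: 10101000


Decoding:
10 -> Z
10 -> Z
10 -> Z
00 -> X


Result: ZZZX


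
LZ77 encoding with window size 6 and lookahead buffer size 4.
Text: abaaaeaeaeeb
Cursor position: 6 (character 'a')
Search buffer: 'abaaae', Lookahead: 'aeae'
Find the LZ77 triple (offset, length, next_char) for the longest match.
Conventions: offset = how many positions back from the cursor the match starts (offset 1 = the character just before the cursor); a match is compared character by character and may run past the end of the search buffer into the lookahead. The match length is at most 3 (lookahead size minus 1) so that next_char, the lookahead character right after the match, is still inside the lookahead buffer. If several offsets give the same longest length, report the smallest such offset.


Try each offset into the search buffer:
  offset=1 (pos 5, char 'e'): match length 0
  offset=2 (pos 4, char 'a'): match length 3
  offset=3 (pos 3, char 'a'): match length 1
  offset=4 (pos 2, char 'a'): match length 1
  offset=5 (pos 1, char 'b'): match length 0
  offset=6 (pos 0, char 'a'): match length 1
Longest match has length 3 at offset 2.
next_char = character at position 6 + 3 = 9 -> 'e'

Best match: offset=2, length=3 (matching 'aea' starting at position 4)
LZ77 triple: (2, 3, 'e')


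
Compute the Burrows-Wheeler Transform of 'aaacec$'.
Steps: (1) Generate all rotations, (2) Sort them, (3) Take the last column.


Rotations (sorted):
  0: $aaacec -> last char: c
  1: aaacec$ -> last char: $
  2: aacec$a -> last char: a
  3: acec$aa -> last char: a
  4: c$aaace -> last char: e
  5: cec$aaa -> last char: a
  6: ec$aaac -> last char: c


BWT = c$aaeac


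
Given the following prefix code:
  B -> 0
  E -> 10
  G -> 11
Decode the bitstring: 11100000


Decoding step by step:
Bits 11 -> G
Bits 10 -> E
Bits 0 -> B
Bits 0 -> B
Bits 0 -> B
Bits 0 -> B


Decoded message: GEBBBB


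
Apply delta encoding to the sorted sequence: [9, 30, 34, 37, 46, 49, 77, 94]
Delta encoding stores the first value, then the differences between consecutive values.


First value: 9
Deltas:
  30 - 9 = 21
  34 - 30 = 4
  37 - 34 = 3
  46 - 37 = 9
  49 - 46 = 3
  77 - 49 = 28
  94 - 77 = 17


Delta encoded: [9, 21, 4, 3, 9, 3, 28, 17]


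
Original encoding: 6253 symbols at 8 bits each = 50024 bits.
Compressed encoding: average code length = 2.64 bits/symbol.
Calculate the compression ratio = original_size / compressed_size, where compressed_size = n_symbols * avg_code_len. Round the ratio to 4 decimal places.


original_size = n_symbols * orig_bits = 6253 * 8 = 50024 bits
compressed_size = n_symbols * avg_code_len = 6253 * 2.64 = 16507.92 bits
ratio = original_size / compressed_size = 50024 / 16507.92 = 3.0303

Compression ratio = 3.0303


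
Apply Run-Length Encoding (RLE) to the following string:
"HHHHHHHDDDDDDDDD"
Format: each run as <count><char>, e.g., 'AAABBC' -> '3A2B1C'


Scanning runs left to right:
  i=0: run of 'H' x 7 -> '7H'
  i=7: run of 'D' x 9 -> '9D'

RLE = 7H9D


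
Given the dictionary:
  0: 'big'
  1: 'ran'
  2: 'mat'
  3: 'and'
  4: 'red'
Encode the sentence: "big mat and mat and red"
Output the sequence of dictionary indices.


Look up each word in the dictionary:
  'big' -> 0
  'mat' -> 2
  'and' -> 3
  'mat' -> 2
  'and' -> 3
  'red' -> 4

Encoded: [0, 2, 3, 2, 3, 4]


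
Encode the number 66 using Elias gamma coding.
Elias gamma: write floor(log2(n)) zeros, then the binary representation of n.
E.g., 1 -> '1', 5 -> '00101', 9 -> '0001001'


num_bits = floor(log2(66)) + 1 = 7
leading_zeros = num_bits - 1 = 6
binary(66) = 1000010

Elias gamma(66) = '000000' + '1000010' = 0000001000010 (13 bits)


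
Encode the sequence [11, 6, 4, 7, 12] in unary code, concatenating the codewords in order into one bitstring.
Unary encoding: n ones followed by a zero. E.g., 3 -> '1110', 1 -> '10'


Encode each number as n ones followed by a terminating 0:
  11 -> 111111111110 (12 bits)
  6 -> 1111110 (7 bits)
  4 -> 11110 (5 bits)
  7 -> 11111110 (8 bits)
  12 -> 1111111111110 (13 bits)
Total length = 12 + 7 + 5 + 8 + 13 = 45 bits.

Unary([11, 6, 4, 7, 12]) = 111111111110111111011110111111101111111111110 (45 bits)


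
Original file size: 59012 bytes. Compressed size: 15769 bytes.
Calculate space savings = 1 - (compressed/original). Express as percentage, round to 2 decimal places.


ratio = compressed/original = 15769/59012 = 0.267217
savings = 1 - ratio = 1 - 0.267217 = 0.732783
as a percentage: 0.732783 * 100 = 73.28%

Space savings = 1 - 15769/59012 = 73.28%


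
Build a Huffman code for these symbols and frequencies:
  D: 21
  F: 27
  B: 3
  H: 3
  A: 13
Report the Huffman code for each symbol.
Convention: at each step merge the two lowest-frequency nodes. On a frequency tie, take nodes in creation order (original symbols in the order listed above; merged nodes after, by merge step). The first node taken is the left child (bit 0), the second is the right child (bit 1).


Huffman tree construction:
Step 1: Merge B(3) + H(3) = 6
Step 2: Merge (B+H)(6) + A(13) = 19
Step 3: Merge ((B+H)+A)(19) + D(21) = 40
Step 4: Merge F(27) + (((B+H)+A)+D)(40) = 67
Read each symbol's code off the tree from the root (left child = 0, right child = 1).

Codes:
  D: 11 (length 2)
  F: 0 (length 1)
  B: 1000 (length 4)
  H: 1001 (length 4)
  A: 101 (length 3)
Average code length: 132/67 = 1.9701 bits/symbol


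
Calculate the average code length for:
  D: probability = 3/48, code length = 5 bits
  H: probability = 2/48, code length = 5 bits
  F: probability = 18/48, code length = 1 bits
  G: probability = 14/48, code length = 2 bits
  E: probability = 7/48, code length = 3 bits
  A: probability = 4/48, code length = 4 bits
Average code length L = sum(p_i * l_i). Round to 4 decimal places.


Weighted contributions p_i * l_i:
  D: (3/48) * 5 = 15/48
  H: (2/48) * 5 = 10/48
  F: (18/48) * 1 = 18/48
  G: (14/48) * 2 = 28/48
  E: (7/48) * 3 = 21/48
  A: (4/48) * 4 = 16/48
Sum = (15 + 10 + 18 + 28 + 21 + 16)/48 = 108/48

L = 108/48 = 2.2500 bits/symbol


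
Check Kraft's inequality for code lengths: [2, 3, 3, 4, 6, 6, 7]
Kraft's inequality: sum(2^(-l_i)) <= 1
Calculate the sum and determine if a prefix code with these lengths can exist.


Sum = 2^(-2) + 2^(-3) + 2^(-3) + 2^(-4) + 2^(-6) + 2^(-6) + 2^(-7)
    = 0.25 + 0.125 + 0.125 + 0.0625 + 0.015625 + 0.015625 + 0.0078125
    = 77/128 = 0.6015625
Since 0.6015625 <= 1, Kraft's inequality IS satisfied.
A prefix code with these lengths CAN exist.

Kraft sum = 0.6015625. Satisfied.


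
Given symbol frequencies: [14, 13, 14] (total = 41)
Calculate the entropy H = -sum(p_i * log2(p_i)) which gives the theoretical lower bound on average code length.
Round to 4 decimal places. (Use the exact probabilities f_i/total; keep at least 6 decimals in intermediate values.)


Per-symbol terms -p_i * log2(p_i) with p_i = f_i/41:
  p = 14/41 = 0.341463: log2(p) = -1.550197, -p*log2(p) = 0.529336
  p = 13/41 = 0.317073: log2(p) = -1.657112, -p*log2(p) = 0.525426
  p = 14/41 = 0.341463: log2(p) = -1.550197, -p*log2(p) = 0.529336
H = 0.529336 + 0.525426 + 0.529336 = 1.584098

H = 1.5841 bits/symbol


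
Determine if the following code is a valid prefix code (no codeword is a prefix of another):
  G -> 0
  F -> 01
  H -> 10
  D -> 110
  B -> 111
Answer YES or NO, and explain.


Checking each pair (does one codeword prefix another?):
  G='0' vs F='01': prefix -- VIOLATION

NO -- this is NOT a valid prefix code. G (0) is a prefix of F (01).


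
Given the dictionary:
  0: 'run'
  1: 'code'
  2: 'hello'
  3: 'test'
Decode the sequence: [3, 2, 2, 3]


Look up each index in the dictionary:
  3 -> 'test'
  2 -> 'hello'
  2 -> 'hello'
  3 -> 'test'

Decoded: "test hello hello test"


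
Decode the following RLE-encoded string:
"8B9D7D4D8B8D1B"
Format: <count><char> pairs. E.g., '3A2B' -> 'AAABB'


Expanding each <count><char> pair:
  8B -> 'BBBBBBBB'
  9D -> 'DDDDDDDDD'
  7D -> 'DDDDDDD'
  4D -> 'DDDD'
  8B -> 'BBBBBBBB'
  8D -> 'DDDDDDDD'
  1B -> 'B'

Decoded = BBBBBBBBDDDDDDDDDDDDDDDDDDDDBBBBBBBBDDDDDDDDB


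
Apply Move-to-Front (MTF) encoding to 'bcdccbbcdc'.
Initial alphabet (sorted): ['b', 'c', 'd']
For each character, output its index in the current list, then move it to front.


MTF encoding:
'b': index 0 in ['b', 'c', 'd'] -> ['b', 'c', 'd']
'c': index 1 in ['b', 'c', 'd'] -> ['c', 'b', 'd']
'd': index 2 in ['c', 'b', 'd'] -> ['d', 'c', 'b']
'c': index 1 in ['d', 'c', 'b'] -> ['c', 'd', 'b']
'c': index 0 in ['c', 'd', 'b'] -> ['c', 'd', 'b']
'b': index 2 in ['c', 'd', 'b'] -> ['b', 'c', 'd']
'b': index 0 in ['b', 'c', 'd'] -> ['b', 'c', 'd']
'c': index 1 in ['b', 'c', 'd'] -> ['c', 'b', 'd']
'd': index 2 in ['c', 'b', 'd'] -> ['d', 'c', 'b']
'c': index 1 in ['d', 'c', 'b'] -> ['c', 'd', 'b']


Output: [0, 1, 2, 1, 0, 2, 0, 1, 2, 1]


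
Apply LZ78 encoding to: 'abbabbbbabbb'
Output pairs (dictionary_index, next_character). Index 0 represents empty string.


LZ78 encoding steps:
Dictionary: {0: ''}
Step 1: w='' (idx 0), next='a' -> output (0, 'a'), add 'a' as idx 1
Step 2: w='' (idx 0), next='b' -> output (0, 'b'), add 'b' as idx 2
Step 3: w='b' (idx 2), next='a' -> output (2, 'a'), add 'ba' as idx 3
Step 4: w='b' (idx 2), next='b' -> output (2, 'b'), add 'bb' as idx 4
Step 5: w='bb' (idx 4), next='a' -> output (4, 'a'), add 'bba' as idx 5
Step 6: w='bb' (idx 4), next='b' -> output (4, 'b'), add 'bbb' as idx 6


Encoded: [(0, 'a'), (0, 'b'), (2, 'a'), (2, 'b'), (4, 'a'), (4, 'b')]


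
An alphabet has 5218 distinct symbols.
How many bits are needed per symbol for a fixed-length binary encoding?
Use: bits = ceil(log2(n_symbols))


log2(5218) = 12.3493
Bracket: 2^12 = 4096 < 5218 <= 2^13 = 8192
So ceil(log2(5218)) = 13

bits = ceil(log2(5218)) = ceil(12.3493) = 13 bits


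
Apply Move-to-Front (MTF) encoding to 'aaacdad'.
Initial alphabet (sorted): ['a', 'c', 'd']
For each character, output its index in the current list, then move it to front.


MTF encoding:
'a': index 0 in ['a', 'c', 'd'] -> ['a', 'c', 'd']
'a': index 0 in ['a', 'c', 'd'] -> ['a', 'c', 'd']
'a': index 0 in ['a', 'c', 'd'] -> ['a', 'c', 'd']
'c': index 1 in ['a', 'c', 'd'] -> ['c', 'a', 'd']
'd': index 2 in ['c', 'a', 'd'] -> ['d', 'c', 'a']
'a': index 2 in ['d', 'c', 'a'] -> ['a', 'd', 'c']
'd': index 1 in ['a', 'd', 'c'] -> ['d', 'a', 'c']


Output: [0, 0, 0, 1, 2, 2, 1]


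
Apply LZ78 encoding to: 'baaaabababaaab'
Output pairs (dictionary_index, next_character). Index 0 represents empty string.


LZ78 encoding steps:
Dictionary: {0: ''}
Step 1: w='' (idx 0), next='b' -> output (0, 'b'), add 'b' as idx 1
Step 2: w='' (idx 0), next='a' -> output (0, 'a'), add 'a' as idx 2
Step 3: w='a' (idx 2), next='a' -> output (2, 'a'), add 'aa' as idx 3
Step 4: w='a' (idx 2), next='b' -> output (2, 'b'), add 'ab' as idx 4
Step 5: w='ab' (idx 4), next='a' -> output (4, 'a'), add 'aba' as idx 5
Step 6: w='b' (idx 1), next='a' -> output (1, 'a'), add 'ba' as idx 6
Step 7: w='aa' (idx 3), next='b' -> output (3, 'b'), add 'aab' as idx 7


Encoded: [(0, 'b'), (0, 'a'), (2, 'a'), (2, 'b'), (4, 'a'), (1, 'a'), (3, 'b')]


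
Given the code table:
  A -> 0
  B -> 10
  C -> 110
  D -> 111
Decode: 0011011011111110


Decoding:
0 -> A
0 -> A
110 -> C
110 -> C
111 -> D
111 -> D
10 -> B


Result: AACCDDB


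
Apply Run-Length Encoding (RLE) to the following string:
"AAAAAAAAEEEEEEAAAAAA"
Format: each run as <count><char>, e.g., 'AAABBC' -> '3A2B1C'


Scanning runs left to right:
  i=0: run of 'A' x 8 -> '8A'
  i=8: run of 'E' x 6 -> '6E'
  i=14: run of 'A' x 6 -> '6A'

RLE = 8A6E6A


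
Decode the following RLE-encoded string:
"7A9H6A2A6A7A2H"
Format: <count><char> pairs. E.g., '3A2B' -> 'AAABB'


Expanding each <count><char> pair:
  7A -> 'AAAAAAA'
  9H -> 'HHHHHHHHH'
  6A -> 'AAAAAA'
  2A -> 'AA'
  6A -> 'AAAAAA'
  7A -> 'AAAAAAA'
  2H -> 'HH'

Decoded = AAAAAAAHHHHHHHHHAAAAAAAAAAAAAAAAAAAAAHH


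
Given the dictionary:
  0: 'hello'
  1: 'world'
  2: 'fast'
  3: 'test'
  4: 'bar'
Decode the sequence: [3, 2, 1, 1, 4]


Look up each index in the dictionary:
  3 -> 'test'
  2 -> 'fast'
  1 -> 'world'
  1 -> 'world'
  4 -> 'bar'

Decoded: "test fast world world bar"


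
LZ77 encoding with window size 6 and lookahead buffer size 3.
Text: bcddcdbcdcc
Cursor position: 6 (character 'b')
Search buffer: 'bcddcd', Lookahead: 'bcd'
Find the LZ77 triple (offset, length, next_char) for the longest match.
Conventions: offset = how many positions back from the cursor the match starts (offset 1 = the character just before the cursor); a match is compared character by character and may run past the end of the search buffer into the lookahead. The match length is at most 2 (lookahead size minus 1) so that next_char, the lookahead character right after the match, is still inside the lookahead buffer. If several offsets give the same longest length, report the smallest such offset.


Try each offset into the search buffer:
  offset=1 (pos 5, char 'd'): match length 0
  offset=2 (pos 4, char 'c'): match length 0
  offset=3 (pos 3, char 'd'): match length 0
  offset=4 (pos 2, char 'd'): match length 0
  offset=5 (pos 1, char 'c'): match length 0
  offset=6 (pos 0, char 'b'): match length 2
Longest match has length 2 at offset 6.
next_char = character at position 6 + 2 = 8 -> 'd'

Best match: offset=6, length=2 (matching 'bc' starting at position 0)
LZ77 triple: (6, 2, 'd')


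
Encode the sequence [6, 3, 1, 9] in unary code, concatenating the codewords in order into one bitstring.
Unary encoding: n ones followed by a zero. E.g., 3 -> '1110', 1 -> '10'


Encode each number as n ones followed by a terminating 0:
  6 -> 1111110 (7 bits)
  3 -> 1110 (4 bits)
  1 -> 10 (2 bits)
  9 -> 1111111110 (10 bits)
Total length = 7 + 4 + 2 + 10 = 23 bits.

Unary([6, 3, 1, 9]) = 11111101110101111111110 (23 bits)


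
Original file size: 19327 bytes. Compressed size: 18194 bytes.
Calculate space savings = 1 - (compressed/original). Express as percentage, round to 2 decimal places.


ratio = compressed/original = 18194/19327 = 0.941377
savings = 1 - ratio = 1 - 0.941377 = 0.058623
as a percentage: 0.058623 * 100 = 5.86%

Space savings = 1 - 18194/19327 = 5.86%


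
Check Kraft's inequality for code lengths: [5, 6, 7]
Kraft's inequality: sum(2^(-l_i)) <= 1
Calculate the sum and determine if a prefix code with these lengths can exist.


Sum = 2^(-5) + 2^(-6) + 2^(-7)
    = 0.03125 + 0.015625 + 0.0078125
    = 7/128 = 0.0546875
Since 0.0546875 <= 1, Kraft's inequality IS satisfied.
A prefix code with these lengths CAN exist.

Kraft sum = 0.0546875. Satisfied.


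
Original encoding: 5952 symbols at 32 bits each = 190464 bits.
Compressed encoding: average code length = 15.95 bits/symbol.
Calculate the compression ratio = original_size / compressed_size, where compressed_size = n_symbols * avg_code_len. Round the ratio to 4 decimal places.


original_size = n_symbols * orig_bits = 5952 * 32 = 190464 bits
compressed_size = n_symbols * avg_code_len = 5952 * 15.95 = 94934.4 bits
ratio = original_size / compressed_size = 190464 / 94934.4 = 2.0063

Compression ratio = 2.0063


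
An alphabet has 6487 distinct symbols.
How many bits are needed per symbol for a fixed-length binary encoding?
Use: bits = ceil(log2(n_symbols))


log2(6487) = 12.6633
Bracket: 2^12 = 4096 < 6487 <= 2^13 = 8192
So ceil(log2(6487)) = 13

bits = ceil(log2(6487)) = ceil(12.6633) = 13 bits


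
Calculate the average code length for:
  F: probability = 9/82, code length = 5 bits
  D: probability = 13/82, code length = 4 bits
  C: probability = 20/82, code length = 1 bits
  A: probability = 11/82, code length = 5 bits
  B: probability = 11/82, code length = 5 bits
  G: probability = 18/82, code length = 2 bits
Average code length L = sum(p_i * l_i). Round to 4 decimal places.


Weighted contributions p_i * l_i:
  F: (9/82) * 5 = 45/82
  D: (13/82) * 4 = 52/82
  C: (20/82) * 1 = 20/82
  A: (11/82) * 5 = 55/82
  B: (11/82) * 5 = 55/82
  G: (18/82) * 2 = 36/82
Sum = (45 + 52 + 20 + 55 + 55 + 36)/82 = 263/82

L = 263/82 = 3.2073 bits/symbol


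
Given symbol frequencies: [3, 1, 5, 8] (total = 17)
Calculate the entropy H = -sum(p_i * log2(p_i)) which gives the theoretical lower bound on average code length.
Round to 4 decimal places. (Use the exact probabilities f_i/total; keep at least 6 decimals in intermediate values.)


Per-symbol terms -p_i * log2(p_i) with p_i = f_i/17:
  p = 3/17 = 0.176471: log2(p) = -2.502500, -p*log2(p) = 0.441618
  p = 1/17 = 0.058824: log2(p) = -4.087463, -p*log2(p) = 0.240439
  p = 5/17 = 0.294118: log2(p) = -1.765535, -p*log2(p) = 0.519275
  p = 8/17 = 0.470588: log2(p) = -1.087463, -p*log2(p) = 0.511747
H = 0.441618 + 0.240439 + 0.519275 + 0.511747 = 1.713079

H = 1.7131 bits/symbol


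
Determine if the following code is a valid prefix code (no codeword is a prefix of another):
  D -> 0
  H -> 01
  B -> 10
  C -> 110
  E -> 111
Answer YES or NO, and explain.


Checking each pair (does one codeword prefix another?):
  D='0' vs H='01': prefix -- VIOLATION

NO -- this is NOT a valid prefix code. D (0) is a prefix of H (01).
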